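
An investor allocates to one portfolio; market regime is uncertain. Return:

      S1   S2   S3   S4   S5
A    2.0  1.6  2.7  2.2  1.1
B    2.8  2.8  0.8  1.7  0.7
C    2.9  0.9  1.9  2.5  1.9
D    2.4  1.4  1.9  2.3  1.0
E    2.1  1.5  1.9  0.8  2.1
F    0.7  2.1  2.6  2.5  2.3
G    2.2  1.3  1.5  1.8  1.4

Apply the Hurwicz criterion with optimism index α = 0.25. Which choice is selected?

A: 0.25·2.7 + 0.75·1.1 = 1.5
B: 0.25·2.8 + 0.75·0.7 = 1.225
C: 0.25·2.9 + 0.75·0.9 = 1.4
D: 0.25·2.4 + 0.75·1.0 = 1.35
E: 0.25·2.1 + 0.75·0.8 = 1.125
F: 0.25·2.6 + 0.75·0.7 = 1.175
G: 0.25·2.2 + 0.75·1.3 = 1.525
Highest Hurwicz score = 1.525 → G.

G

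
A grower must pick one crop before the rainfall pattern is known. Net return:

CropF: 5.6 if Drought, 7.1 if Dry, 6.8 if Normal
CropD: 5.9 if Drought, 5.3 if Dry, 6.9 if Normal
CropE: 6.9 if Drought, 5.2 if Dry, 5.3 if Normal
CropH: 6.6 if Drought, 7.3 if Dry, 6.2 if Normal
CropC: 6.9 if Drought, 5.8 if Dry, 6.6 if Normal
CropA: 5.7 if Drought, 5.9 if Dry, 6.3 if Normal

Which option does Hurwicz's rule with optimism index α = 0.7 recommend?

CropH

CropF: 0.7·7.1 + 0.3·5.6 = 6.65
CropD: 0.7·6.9 + 0.3·5.3 = 6.42
CropE: 0.7·6.9 + 0.3·5.2 = 6.39
CropH: 0.7·7.3 + 0.3·6.2 = 6.97
CropC: 0.7·6.9 + 0.3·5.8 = 6.57
CropA: 0.7·6.3 + 0.3·5.7 = 6.12
Highest Hurwicz score = 6.97 → CropH.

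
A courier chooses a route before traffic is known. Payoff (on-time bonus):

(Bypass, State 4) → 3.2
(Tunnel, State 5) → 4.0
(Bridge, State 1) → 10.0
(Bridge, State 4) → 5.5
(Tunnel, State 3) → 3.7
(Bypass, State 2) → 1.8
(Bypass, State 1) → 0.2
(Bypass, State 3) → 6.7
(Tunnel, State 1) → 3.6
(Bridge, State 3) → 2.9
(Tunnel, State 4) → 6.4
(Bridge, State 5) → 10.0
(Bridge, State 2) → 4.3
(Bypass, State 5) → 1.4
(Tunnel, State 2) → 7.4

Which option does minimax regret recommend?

Column bests: State 1=10.0, State 2=7.4, State 3=6.7, State 4=6.4, State 5=10.0.
Bypass regrets: 9.8, 5.6, 0.0, 3.2, 8.6 → max 9.8
Bridge regrets: 0.0, 3.1, 3.8, 0.9, 0.0 → max 3.8
Tunnel regrets: 6.4, 0.0, 3.0, 0.0, 6.0 → max 6.4
Smallest max regret = 3.8 → Bridge.

Bridge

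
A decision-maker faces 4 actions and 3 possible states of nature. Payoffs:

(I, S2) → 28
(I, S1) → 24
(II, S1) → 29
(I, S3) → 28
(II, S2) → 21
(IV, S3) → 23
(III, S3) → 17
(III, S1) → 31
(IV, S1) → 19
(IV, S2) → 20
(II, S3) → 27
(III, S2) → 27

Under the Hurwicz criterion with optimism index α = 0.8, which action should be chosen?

III

I: 0.8·28 + 0.2·24 = 27.2
II: 0.8·29 + 0.2·21 = 27.4
III: 0.8·31 + 0.2·17 = 28.2
IV: 0.8·23 + 0.2·19 = 22.2
Highest Hurwicz score = 28.2 → III.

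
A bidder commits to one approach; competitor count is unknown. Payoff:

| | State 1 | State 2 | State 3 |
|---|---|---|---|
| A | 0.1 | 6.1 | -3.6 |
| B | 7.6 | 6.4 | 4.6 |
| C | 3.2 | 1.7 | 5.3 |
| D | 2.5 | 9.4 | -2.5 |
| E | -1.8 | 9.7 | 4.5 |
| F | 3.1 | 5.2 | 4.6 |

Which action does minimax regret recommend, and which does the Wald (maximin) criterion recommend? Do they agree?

minimax regret → B; maximin → B (agree)

Column bests: State 1=7.6, State 2=9.7, State 3=5.3.
A regrets: 7.5, 3.6, 8.9 → max 8.9
B regrets: 0.0, 3.3, 0.7 → max 3.3
C regrets: 4.4, 8.0, 0.0 → max 8.0
D regrets: 5.1, 0.3, 7.8 → max 7.8
E regrets: 9.4, 0.0, 0.8 → max 9.4
F regrets: 4.5, 4.5, 0.7 → max 4.5
Smallest max regret = 3.3 → B.
Row minima: A=-3.6, B=4.6, C=1.7, D=-2.5, E=-1.8, F=3.1
Best worst-case = 4.6 → B.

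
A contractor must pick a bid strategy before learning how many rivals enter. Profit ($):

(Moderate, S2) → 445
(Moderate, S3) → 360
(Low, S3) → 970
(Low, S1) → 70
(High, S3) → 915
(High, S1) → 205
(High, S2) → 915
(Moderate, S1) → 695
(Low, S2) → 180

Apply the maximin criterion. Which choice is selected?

Row minima: Low=70, Moderate=360, High=205
Best worst-case = 360 → Moderate.

Moderate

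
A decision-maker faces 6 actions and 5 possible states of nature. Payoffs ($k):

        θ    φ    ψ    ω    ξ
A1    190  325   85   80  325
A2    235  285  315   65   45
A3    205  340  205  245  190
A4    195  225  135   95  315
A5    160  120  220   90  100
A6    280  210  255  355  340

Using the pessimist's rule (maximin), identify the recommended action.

A6

Row minima: A1=80, A2=45, A3=190, A4=95, A5=90, A6=210
Best worst-case = 210 → A6.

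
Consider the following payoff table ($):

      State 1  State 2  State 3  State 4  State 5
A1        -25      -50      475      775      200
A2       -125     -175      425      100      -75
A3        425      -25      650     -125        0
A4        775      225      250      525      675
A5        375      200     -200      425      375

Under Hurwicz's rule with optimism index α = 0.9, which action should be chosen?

A4

A1: 0.9·775 + 0.1·(-50) = 692.5
A2: 0.9·425 + 0.1·(-175) = 365
A3: 0.9·650 + 0.1·(-125) = 572.5
A4: 0.9·775 + 0.1·225 = 720
A5: 0.9·425 + 0.1·(-200) = 362.5
Highest Hurwicz score = 720 → A4.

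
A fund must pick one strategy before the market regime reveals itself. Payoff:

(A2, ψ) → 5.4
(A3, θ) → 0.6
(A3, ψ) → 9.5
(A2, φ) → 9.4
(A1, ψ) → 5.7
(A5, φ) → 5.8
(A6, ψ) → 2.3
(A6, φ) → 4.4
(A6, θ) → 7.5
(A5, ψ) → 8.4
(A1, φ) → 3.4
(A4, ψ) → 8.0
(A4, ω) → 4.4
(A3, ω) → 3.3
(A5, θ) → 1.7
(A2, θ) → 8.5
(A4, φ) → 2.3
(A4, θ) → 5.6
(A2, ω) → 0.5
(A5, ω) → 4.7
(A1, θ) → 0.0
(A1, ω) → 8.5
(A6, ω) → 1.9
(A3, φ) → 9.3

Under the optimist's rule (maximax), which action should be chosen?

A3

Row maxima: A1=8.5, A2=9.4, A3=9.5, A4=8.0, A5=8.4, A6=7.5
Best best-case = 9.5 → A3.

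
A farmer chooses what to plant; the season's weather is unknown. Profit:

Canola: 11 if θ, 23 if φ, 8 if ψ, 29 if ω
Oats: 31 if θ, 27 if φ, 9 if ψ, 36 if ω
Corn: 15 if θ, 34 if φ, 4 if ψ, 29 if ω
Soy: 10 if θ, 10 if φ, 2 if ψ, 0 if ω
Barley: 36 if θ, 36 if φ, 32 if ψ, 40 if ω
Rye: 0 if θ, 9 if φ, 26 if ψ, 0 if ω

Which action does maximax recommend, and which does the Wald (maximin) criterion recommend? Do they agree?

Row maxima: Canola=29, Oats=36, Corn=34, Soy=10, Barley=40, Rye=26
Best best-case = 40 → Barley.
Row minima: Canola=8, Oats=9, Corn=4, Soy=0, Barley=32, Rye=0
Best worst-case = 32 → Barley.

maximax → Barley; maximin → Barley (agree)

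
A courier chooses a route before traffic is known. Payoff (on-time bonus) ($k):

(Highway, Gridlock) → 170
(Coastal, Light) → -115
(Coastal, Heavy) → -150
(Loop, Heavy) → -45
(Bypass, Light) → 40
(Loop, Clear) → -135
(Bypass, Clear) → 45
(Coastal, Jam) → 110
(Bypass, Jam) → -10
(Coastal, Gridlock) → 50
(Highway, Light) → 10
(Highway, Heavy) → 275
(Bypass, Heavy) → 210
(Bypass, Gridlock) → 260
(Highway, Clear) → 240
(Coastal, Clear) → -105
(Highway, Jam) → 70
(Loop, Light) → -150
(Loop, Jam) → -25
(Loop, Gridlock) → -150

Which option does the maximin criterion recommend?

Row minima: Loop=-150, Bypass=-10, Highway=10, Coastal=-150
Best worst-case = 10 → Highway.

Highway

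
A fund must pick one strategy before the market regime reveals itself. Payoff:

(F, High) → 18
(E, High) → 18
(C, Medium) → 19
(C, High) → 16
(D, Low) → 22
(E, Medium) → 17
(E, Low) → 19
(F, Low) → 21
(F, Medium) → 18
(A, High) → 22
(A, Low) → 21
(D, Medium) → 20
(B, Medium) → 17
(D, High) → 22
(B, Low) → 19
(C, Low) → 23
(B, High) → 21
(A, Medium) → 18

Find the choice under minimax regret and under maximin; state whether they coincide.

Column bests: Low=23, Medium=20, High=22.
A regrets: 2, 2, 0 → max 2
B regrets: 4, 3, 1 → max 4
C regrets: 0, 1, 6 → max 6
D regrets: 1, 0, 0 → max 1
E regrets: 4, 3, 4 → max 4
F regrets: 2, 2, 4 → max 4
Smallest max regret = 1 → D.
Row minima: A=18, B=17, C=16, D=20, E=17, F=18
Best worst-case = 20 → D.

minimax regret → D; maximin → D (agree)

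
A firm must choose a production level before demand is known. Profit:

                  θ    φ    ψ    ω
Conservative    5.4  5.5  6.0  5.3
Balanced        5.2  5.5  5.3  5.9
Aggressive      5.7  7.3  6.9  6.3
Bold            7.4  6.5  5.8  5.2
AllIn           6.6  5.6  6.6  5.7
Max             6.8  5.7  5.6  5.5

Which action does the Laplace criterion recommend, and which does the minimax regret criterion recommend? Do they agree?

Row averages: Conservative=5.55, Balanced=5.475, Aggressive=6.55, Bold=6.225, AllIn=6.125, Max=5.9
Highest average = 6.55 → Aggressive.
Column bests: θ=7.4, φ=7.3, ψ=6.9, ω=6.3.
Conservative regrets: 2.0, 1.8, 0.9, 1.0 → max 2.0
Balanced regrets: 2.2, 1.8, 1.6, 0.4 → max 2.2
Aggressive regrets: 1.7, 0.0, 0.0, 0.0 → max 1.7
Bold regrets: 0.0, 0.8, 1.1, 1.1 → max 1.1
AllIn regrets: 0.8, 1.7, 0.3, 0.6 → max 1.7
Max regrets: 0.6, 1.6, 1.3, 0.8 → max 1.6
Smallest max regret = 1.1 → Bold.

laplace → Aggressive; minimax regret → Bold (disagree)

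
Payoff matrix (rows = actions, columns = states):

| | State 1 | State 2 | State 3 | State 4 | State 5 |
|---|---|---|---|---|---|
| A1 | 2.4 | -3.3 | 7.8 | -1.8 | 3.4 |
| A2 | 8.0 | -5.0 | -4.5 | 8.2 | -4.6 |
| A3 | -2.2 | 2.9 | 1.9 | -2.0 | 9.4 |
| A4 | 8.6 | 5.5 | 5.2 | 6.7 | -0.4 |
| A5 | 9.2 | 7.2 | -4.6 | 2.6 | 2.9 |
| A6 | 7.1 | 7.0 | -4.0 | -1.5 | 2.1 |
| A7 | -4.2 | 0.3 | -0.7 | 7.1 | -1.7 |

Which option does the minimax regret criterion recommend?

Column bests: State 1=9.2, State 2=7.2, State 3=7.8, State 4=8.2, State 5=9.4.
A1 regrets: 6.8, 10.5, 0.0, 10.0, 6.0 → max 10.5
A2 regrets: 1.2, 12.2, 12.3, 0.0, 14.0 → max 14.0
A3 regrets: 11.4, 4.3, 5.9, 10.2, 0.0 → max 11.4
A4 regrets: 0.6, 1.7, 2.6, 1.5, 9.8 → max 9.8
A5 regrets: 0.0, 0.0, 12.4, 5.6, 6.5 → max 12.4
A6 regrets: 2.1, 0.2, 11.8, 9.7, 7.3 → max 11.8
A7 regrets: 13.4, 6.9, 8.5, 1.1, 11.1 → max 13.4
Smallest max regret = 9.8 → A4.

A4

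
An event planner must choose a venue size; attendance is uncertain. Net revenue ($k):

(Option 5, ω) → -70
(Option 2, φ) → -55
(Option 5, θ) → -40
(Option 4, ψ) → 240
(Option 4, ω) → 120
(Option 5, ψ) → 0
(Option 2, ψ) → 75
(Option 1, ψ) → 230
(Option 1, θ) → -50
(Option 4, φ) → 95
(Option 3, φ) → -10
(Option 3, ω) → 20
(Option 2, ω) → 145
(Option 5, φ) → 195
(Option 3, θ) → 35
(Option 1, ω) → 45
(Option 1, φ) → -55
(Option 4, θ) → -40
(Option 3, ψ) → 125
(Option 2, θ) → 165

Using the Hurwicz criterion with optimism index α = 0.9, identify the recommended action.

Option 1: 0.9·230 + 0.1·(-55) = 201.5
Option 2: 0.9·165 + 0.1·(-55) = 143
Option 3: 0.9·125 + 0.1·(-10) = 111.5
Option 4: 0.9·240 + 0.1·(-40) = 212
Option 5: 0.9·195 + 0.1·(-70) = 168.5
Highest Hurwicz score = 212 → Option 4.

Option 4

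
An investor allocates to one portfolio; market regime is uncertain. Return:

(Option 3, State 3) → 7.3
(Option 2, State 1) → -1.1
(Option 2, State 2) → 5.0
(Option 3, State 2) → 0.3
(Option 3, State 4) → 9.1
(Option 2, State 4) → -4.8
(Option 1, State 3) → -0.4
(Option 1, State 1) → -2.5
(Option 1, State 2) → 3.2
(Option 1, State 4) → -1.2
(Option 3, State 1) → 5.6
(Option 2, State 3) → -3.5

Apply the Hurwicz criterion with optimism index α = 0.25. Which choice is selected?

Option 3

Option 1: 0.25·3.2 + 0.75·(-2.5) = -1.075
Option 2: 0.25·5.0 + 0.75·(-4.8) = -2.35
Option 3: 0.25·9.1 + 0.75·0.3 = 2.5
Highest Hurwicz score = 2.5 → Option 3.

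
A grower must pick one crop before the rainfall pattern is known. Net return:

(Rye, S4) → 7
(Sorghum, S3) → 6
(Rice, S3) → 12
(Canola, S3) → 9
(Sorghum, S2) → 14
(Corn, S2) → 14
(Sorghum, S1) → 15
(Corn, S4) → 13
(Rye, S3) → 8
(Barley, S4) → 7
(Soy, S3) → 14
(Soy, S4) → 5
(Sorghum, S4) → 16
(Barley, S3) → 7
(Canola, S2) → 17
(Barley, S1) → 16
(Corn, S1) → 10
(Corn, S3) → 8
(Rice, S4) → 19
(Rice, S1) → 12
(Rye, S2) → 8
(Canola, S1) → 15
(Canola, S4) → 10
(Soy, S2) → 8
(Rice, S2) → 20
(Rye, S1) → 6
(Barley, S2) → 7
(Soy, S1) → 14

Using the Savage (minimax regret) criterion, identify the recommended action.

Column bests: S1=16, S2=20, S3=14, S4=19.
Barley regrets: 0, 13, 7, 12 → max 13
Sorghum regrets: 1, 6, 8, 3 → max 8
Soy regrets: 2, 12, 0, 14 → max 14
Rye regrets: 10, 12, 6, 12 → max 12
Rice regrets: 4, 0, 2, 0 → max 4
Corn regrets: 6, 6, 6, 6 → max 6
Canola regrets: 1, 3, 5, 9 → max 9
Smallest max regret = 4 → Rice.

Rice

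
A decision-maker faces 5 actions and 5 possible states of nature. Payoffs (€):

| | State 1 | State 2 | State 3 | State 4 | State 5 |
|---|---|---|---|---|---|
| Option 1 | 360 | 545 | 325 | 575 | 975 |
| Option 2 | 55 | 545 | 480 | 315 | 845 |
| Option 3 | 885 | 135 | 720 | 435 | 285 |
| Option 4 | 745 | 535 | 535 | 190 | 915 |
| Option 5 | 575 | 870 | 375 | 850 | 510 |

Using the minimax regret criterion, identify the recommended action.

Option 5

Column bests: State 1=885, State 2=870, State 3=720, State 4=850, State 5=975.
Option 1 regrets: 525, 325, 395, 275, 0 → max 525
Option 2 regrets: 830, 325, 240, 535, 130 → max 830
Option 3 regrets: 0, 735, 0, 415, 690 → max 735
Option 4 regrets: 140, 335, 185, 660, 60 → max 660
Option 5 regrets: 310, 0, 345, 0, 465 → max 465
Smallest max regret = 465 → Option 5.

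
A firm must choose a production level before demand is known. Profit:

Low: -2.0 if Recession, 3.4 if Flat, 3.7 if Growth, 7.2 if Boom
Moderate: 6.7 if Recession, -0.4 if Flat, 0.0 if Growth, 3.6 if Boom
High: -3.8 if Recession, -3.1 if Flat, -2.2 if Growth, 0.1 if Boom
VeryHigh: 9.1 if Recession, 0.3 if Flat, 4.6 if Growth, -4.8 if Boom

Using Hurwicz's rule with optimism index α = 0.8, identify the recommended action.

Low: 0.8·7.2 + 0.2·(-2.0) = 5.36
Moderate: 0.8·6.7 + 0.2·(-0.4) = 5.28
High: 0.8·0.1 + 0.2·(-3.8) = -0.68
VeryHigh: 0.8·9.1 + 0.2·(-4.8) = 6.32
Highest Hurwicz score = 6.32 → VeryHigh.

VeryHigh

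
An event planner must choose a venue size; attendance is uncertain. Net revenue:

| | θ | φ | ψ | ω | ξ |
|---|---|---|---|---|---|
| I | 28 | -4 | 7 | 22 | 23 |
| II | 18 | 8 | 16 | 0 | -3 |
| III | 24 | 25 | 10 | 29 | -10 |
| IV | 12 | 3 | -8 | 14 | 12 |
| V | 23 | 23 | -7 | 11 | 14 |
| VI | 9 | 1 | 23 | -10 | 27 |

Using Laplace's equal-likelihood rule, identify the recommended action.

III

Row averages: I=15.2, II=7.8, III=15.6, IV=6.6, V=12.8, VI=10
Highest average = 15.6 → III.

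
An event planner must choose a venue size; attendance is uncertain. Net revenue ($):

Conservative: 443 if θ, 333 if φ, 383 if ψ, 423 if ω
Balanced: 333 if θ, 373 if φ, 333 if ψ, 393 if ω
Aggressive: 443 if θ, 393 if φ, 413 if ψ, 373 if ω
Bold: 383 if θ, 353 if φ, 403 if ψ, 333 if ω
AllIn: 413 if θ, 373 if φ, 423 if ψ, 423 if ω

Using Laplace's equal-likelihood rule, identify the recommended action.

Row averages: Conservative=395.5, Balanced=358, Aggressive=405.5, Bold=368, AllIn=408
Highest average = 408 → AllIn.

AllIn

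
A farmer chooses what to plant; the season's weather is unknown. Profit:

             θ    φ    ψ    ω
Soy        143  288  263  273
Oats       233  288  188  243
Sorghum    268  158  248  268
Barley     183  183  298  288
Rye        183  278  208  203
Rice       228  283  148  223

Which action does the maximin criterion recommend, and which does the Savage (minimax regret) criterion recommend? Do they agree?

Row minima: Soy=143, Oats=188, Sorghum=158, Barley=183, Rye=183, Rice=148
Best worst-case = 188 → Oats.
Column bests: θ=268, φ=288, ψ=298, ω=288.
Soy regrets: 125, 0, 35, 15 → max 125
Oats regrets: 35, 0, 110, 45 → max 110
Sorghum regrets: 0, 130, 50, 20 → max 130
Barley regrets: 85, 105, 0, 0 → max 105
Rye regrets: 85, 10, 90, 85 → max 90
Rice regrets: 40, 5, 150, 65 → max 150
Smallest max regret = 90 → Rye.

maximin → Oats; minimax regret → Rye (disagree)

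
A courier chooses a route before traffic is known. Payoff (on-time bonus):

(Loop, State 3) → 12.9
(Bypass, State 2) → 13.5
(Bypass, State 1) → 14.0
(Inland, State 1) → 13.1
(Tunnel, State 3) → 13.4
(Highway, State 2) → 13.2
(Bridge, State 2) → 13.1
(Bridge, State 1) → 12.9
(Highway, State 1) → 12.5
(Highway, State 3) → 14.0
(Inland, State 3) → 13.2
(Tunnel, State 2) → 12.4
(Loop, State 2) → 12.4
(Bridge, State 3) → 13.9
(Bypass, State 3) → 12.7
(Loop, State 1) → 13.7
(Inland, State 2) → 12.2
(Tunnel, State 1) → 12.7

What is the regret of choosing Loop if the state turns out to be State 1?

Best payoff under State 1 is 14.0.
Regret = 14.0 − 13.7 = 0.3.

0.3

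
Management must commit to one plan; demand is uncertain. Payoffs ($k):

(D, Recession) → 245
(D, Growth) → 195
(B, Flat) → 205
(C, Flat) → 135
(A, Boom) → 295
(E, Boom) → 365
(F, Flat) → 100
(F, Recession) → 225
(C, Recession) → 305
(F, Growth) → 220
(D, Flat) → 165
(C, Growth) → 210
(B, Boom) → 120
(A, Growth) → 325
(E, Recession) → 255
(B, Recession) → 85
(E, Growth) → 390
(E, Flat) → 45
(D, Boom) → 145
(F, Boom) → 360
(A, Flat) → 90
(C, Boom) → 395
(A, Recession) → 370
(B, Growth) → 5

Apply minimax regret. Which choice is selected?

Column bests: Recession=370, Flat=205, Growth=390, Boom=395.
A regrets: 0, 115, 65, 100 → max 115
B regrets: 285, 0, 385, 275 → max 385
C regrets: 65, 70, 180, 0 → max 180
D regrets: 125, 40, 195, 250 → max 250
E regrets: 115, 160, 0, 30 → max 160
F regrets: 145, 105, 170, 35 → max 170
Smallest max regret = 115 → A.

A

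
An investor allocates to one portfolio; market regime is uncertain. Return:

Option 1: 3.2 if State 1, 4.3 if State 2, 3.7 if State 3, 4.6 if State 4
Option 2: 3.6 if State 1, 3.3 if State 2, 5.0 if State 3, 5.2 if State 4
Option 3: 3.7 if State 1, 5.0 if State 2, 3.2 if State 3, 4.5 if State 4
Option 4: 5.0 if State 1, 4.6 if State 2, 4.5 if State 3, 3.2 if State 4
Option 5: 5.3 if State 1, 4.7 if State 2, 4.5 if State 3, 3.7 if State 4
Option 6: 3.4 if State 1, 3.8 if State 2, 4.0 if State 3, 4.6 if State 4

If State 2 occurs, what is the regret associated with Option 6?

1.2

Best payoff under State 2 is 5.0.
Regret = 5.0 − 3.8 = 1.2.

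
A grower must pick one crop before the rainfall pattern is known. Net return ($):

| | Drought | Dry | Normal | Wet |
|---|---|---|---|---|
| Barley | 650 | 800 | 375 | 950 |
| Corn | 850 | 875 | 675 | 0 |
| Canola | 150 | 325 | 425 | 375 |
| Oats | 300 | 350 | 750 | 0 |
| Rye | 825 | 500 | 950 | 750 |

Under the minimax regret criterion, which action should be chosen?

Column bests: Drought=850, Dry=875, Normal=950, Wet=950.
Barley regrets: 200, 75, 575, 0 → max 575
Corn regrets: 0, 0, 275, 950 → max 950
Canola regrets: 700, 550, 525, 575 → max 700
Oats regrets: 550, 525, 200, 950 → max 950
Rye regrets: 25, 375, 0, 200 → max 375
Smallest max regret = 375 → Rye.

Rye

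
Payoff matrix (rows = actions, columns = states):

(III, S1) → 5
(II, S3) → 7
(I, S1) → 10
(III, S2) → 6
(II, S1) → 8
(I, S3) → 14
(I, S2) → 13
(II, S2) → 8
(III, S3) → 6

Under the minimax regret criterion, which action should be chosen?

Column bests: S1=10, S2=13, S3=14.
I regrets: 0, 0, 0 → max 0
II regrets: 2, 5, 7 → max 7
III regrets: 5, 7, 8 → max 8
Smallest max regret = 0 → I.

I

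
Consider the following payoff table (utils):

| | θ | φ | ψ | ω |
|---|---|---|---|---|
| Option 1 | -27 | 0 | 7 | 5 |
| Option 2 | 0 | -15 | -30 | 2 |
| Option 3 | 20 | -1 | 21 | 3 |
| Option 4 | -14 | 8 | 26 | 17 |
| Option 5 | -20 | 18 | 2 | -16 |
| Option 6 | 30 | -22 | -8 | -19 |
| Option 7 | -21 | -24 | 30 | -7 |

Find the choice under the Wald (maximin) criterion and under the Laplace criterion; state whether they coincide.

Row minima: Option 1=-27, Option 2=-30, Option 3=-1, Option 4=-14, Option 5=-20, Option 6=-22, Option 7=-24
Best worst-case = -1 → Option 3.
Row averages: Option 1=-3.75, Option 2=-10.75, Option 3=10.75, Option 4=9.25, Option 5=-4, Option 6=-4.75, Option 7=-5.5
Highest average = 10.75 → Option 3.

maximin → Option 3; laplace → Option 3 (agree)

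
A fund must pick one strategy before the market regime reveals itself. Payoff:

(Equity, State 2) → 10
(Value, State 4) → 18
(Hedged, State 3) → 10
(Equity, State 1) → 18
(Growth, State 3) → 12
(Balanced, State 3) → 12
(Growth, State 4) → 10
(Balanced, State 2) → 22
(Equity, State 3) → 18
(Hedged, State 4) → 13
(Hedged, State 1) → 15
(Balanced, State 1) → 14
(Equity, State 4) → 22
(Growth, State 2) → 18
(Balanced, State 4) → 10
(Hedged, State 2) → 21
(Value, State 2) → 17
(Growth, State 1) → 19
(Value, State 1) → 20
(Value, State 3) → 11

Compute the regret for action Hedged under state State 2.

Best payoff under State 2 is 22.
Regret = 22 − 21 = 1.

1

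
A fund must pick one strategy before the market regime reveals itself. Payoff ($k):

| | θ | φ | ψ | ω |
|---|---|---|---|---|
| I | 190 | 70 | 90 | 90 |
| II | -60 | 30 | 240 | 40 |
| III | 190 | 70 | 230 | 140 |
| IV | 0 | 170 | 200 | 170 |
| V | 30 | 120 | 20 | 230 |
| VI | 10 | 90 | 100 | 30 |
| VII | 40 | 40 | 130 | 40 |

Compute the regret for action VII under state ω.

Best payoff under ω is 230.
Regret = 230 − 40 = 190.

190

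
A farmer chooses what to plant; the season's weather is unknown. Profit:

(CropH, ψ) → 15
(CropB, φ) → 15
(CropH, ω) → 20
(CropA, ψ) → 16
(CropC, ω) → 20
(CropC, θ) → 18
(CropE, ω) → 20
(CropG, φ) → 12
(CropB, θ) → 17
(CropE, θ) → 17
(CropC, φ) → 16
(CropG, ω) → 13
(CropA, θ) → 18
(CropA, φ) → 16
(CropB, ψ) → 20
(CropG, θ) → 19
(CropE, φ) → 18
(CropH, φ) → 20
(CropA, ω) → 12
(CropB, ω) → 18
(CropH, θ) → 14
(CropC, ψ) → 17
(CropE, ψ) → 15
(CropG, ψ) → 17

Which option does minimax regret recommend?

CropC

Column bests: θ=19, φ=20, ψ=20, ω=20.
CropC regrets: 1, 4, 3, 0 → max 4
CropG regrets: 0, 8, 3, 7 → max 8
CropB regrets: 2, 5, 0, 2 → max 5
CropA regrets: 1, 4, 4, 8 → max 8
CropE regrets: 2, 2, 5, 0 → max 5
CropH regrets: 5, 0, 5, 0 → max 5
Smallest max regret = 4 → CropC.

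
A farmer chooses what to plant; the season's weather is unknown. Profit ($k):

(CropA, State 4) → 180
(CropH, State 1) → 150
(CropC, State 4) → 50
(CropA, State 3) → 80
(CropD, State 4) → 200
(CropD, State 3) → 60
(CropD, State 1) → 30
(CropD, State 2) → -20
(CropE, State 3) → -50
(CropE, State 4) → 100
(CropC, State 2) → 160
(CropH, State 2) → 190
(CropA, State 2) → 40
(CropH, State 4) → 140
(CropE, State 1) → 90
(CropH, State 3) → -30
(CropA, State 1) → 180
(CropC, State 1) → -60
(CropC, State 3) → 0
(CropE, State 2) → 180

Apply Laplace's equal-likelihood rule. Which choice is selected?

Row averages: CropC=37.5, CropE=80, CropH=112.5, CropA=120, CropD=67.5
Highest average = 120 → CropA.

CropA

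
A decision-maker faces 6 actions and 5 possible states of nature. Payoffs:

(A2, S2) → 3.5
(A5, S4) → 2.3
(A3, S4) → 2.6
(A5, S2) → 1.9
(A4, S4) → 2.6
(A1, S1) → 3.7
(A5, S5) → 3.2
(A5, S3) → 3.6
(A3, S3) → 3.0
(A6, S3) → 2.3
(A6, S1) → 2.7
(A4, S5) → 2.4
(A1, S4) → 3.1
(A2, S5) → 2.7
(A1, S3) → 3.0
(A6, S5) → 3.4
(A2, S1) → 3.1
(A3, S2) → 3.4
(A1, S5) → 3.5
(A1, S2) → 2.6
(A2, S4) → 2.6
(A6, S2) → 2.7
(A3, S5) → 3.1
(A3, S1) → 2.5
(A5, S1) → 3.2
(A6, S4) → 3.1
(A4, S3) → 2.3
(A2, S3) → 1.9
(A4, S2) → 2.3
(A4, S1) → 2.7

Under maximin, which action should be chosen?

Row minima: A1=2.6, A2=1.9, A3=2.5, A4=2.3, A5=1.9, A6=2.3
Best worst-case = 2.6 → A1.

A1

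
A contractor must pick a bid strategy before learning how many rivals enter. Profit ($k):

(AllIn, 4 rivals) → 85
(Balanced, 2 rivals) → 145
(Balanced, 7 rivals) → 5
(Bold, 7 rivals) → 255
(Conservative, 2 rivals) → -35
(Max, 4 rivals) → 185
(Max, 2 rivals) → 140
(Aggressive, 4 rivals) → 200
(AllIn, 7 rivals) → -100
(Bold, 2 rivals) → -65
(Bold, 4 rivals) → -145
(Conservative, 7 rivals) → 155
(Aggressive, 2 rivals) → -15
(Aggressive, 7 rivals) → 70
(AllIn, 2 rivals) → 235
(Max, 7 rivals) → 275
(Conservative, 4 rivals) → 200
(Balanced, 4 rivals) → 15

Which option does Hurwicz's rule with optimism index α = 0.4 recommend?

Conservative: 0.4·200 + 0.6·(-35) = 59
Balanced: 0.4·145 + 0.6·5 = 61
Aggressive: 0.4·200 + 0.6·(-15) = 71
Bold: 0.4·255 + 0.6·(-145) = 15
AllIn: 0.4·235 + 0.6·(-100) = 34
Max: 0.4·275 + 0.6·140 = 194
Highest Hurwicz score = 194 → Max.

Max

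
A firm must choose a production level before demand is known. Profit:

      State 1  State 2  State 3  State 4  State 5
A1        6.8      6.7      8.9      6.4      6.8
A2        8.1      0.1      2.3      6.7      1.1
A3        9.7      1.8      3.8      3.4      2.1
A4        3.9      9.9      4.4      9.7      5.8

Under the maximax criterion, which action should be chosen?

Row maxima: A1=8.9, A2=8.1, A3=9.7, A4=9.9
Best best-case = 9.9 → A4.

A4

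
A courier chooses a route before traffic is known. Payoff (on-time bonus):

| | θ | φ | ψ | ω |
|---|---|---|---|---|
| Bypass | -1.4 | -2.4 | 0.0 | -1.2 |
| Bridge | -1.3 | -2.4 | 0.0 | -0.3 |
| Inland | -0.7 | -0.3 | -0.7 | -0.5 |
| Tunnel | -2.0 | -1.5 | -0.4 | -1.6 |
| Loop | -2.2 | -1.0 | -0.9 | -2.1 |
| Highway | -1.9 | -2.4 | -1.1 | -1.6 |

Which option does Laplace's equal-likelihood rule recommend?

Row averages: Bypass=-1.25, Bridge=-1, Inland=-0.55, Tunnel=-1.375, Loop=-1.55, Highway=-1.75
Highest average = -0.55 → Inland.

Inland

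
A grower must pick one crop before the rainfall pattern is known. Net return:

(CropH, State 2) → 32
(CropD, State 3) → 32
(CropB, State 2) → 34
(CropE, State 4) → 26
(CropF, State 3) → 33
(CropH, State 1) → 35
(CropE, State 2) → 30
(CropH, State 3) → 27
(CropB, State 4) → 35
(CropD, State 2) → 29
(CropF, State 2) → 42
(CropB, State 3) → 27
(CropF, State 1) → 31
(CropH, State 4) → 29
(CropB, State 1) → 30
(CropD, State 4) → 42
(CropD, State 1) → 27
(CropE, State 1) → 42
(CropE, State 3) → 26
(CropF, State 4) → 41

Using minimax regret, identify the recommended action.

CropF

Column bests: State 1=42, State 2=42, State 3=33, State 4=42.
CropB regrets: 12, 8, 6, 7 → max 12
CropE regrets: 0, 12, 7, 16 → max 16
CropH regrets: 7, 10, 6, 13 → max 13
CropF regrets: 11, 0, 0, 1 → max 11
CropD regrets: 15, 13, 1, 0 → max 15
Smallest max regret = 11 → CropF.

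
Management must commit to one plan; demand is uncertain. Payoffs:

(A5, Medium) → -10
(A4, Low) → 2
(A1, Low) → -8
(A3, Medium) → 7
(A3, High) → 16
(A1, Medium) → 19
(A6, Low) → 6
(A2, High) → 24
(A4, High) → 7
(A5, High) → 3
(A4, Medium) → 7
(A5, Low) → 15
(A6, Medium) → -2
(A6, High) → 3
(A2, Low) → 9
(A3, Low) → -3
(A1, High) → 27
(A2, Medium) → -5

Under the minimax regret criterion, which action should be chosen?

Column bests: Low=15, Medium=19, High=27.
A1 regrets: 23, 0, 0 → max 23
A2 regrets: 6, 24, 3 → max 24
A3 regrets: 18, 12, 11 → max 18
A4 regrets: 13, 12, 20 → max 20
A5 regrets: 0, 29, 24 → max 29
A6 regrets: 9, 21, 24 → max 24
Smallest max regret = 18 → A3.

A3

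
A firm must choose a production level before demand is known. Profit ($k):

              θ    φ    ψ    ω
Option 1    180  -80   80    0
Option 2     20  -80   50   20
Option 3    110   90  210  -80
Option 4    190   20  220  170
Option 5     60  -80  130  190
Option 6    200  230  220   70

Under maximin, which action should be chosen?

Row minima: Option 1=-80, Option 2=-80, Option 3=-80, Option 4=20, Option 5=-80, Option 6=70
Best worst-case = 70 → Option 6.

Option 6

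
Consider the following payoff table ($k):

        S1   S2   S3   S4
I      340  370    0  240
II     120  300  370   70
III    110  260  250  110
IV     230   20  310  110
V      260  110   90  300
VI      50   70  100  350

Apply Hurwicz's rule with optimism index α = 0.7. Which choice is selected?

II

I: 0.7·370 + 0.3·0 = 259
II: 0.7·370 + 0.3·70 = 280
III: 0.7·260 + 0.3·110 = 215
IV: 0.7·310 + 0.3·20 = 223
V: 0.7·300 + 0.3·90 = 237
VI: 0.7·350 + 0.3·50 = 260
Highest Hurwicz score = 280 → II.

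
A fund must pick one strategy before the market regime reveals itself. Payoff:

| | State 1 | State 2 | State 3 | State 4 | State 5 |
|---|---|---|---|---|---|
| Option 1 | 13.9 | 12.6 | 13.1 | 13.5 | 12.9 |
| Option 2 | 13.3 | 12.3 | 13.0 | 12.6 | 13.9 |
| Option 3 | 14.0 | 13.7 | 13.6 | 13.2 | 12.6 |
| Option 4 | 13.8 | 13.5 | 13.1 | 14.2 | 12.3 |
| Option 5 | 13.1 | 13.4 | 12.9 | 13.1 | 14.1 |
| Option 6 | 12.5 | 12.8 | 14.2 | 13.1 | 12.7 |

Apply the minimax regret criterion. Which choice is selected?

Column bests: State 1=14.0, State 2=13.7, State 3=14.2, State 4=14.2, State 5=14.1.
Option 1 regrets: 0.1, 1.1, 1.1, 0.7, 1.2 → max 1.2
Option 2 regrets: 0.7, 1.4, 1.2, 1.6, 0.2 → max 1.6
Option 3 regrets: 0.0, 0.0, 0.6, 1.0, 1.5 → max 1.5
Option 4 regrets: 0.2, 0.2, 1.1, 0.0, 1.8 → max 1.8
Option 5 regrets: 0.9, 0.3, 1.3, 1.1, 0.0 → max 1.3
Option 6 regrets: 1.5, 0.9, 0.0, 1.1, 1.4 → max 1.5
Smallest max regret = 1.2 → Option 1.

Option 1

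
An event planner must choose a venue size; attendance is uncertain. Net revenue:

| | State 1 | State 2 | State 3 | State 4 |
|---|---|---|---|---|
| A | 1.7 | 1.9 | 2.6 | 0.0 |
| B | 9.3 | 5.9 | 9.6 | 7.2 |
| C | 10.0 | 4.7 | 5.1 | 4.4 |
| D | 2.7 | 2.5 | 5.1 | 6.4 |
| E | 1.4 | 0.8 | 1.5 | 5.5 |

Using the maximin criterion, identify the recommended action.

B

Row minima: A=0.0, B=5.9, C=4.4, D=2.5, E=0.8
Best worst-case = 5.9 → B.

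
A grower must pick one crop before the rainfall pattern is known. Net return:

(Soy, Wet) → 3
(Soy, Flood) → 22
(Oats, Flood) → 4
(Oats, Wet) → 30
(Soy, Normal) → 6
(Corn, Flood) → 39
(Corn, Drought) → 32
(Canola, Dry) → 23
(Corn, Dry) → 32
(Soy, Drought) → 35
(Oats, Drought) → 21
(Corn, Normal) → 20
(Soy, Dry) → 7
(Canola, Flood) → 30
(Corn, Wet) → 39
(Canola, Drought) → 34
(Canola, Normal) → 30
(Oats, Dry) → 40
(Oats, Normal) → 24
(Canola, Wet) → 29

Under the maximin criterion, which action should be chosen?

Row minima: Canola=23, Corn=20, Soy=3, Oats=4
Best worst-case = 23 → Canola.

Canola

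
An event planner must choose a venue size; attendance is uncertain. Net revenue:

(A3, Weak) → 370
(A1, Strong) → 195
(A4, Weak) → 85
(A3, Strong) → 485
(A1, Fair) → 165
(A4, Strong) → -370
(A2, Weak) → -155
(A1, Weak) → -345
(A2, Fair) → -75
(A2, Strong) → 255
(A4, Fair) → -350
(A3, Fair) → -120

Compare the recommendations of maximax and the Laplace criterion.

Row maxima: A1=195, A2=255, A3=485, A4=85
Best best-case = 485 → A3.
Row averages: A1=5, A2=25/3, A3=245, A4=-635/3
Highest average = 245 → A3.

maximax → A3; laplace → A3 (agree)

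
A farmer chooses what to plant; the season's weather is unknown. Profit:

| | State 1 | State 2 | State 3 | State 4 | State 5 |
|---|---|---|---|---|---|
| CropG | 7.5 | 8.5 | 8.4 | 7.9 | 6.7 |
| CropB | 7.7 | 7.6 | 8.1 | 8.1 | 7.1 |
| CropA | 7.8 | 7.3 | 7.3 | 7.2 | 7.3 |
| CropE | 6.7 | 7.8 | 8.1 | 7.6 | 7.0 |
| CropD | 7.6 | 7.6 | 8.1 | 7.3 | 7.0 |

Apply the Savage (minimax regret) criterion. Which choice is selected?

CropG

Column bests: State 1=7.8, State 2=8.5, State 3=8.4, State 4=8.1, State 5=7.3.
CropG regrets: 0.3, 0.0, 0.0, 0.2, 0.6 → max 0.6
CropB regrets: 0.1, 0.9, 0.3, 0.0, 0.2 → max 0.9
CropA regrets: 0.0, 1.2, 1.1, 0.9, 0.0 → max 1.2
CropE regrets: 1.1, 0.7, 0.3, 0.5, 0.3 → max 1.1
CropD regrets: 0.2, 0.9, 0.3, 0.8, 0.3 → max 0.9
Smallest max regret = 0.6 → CropG.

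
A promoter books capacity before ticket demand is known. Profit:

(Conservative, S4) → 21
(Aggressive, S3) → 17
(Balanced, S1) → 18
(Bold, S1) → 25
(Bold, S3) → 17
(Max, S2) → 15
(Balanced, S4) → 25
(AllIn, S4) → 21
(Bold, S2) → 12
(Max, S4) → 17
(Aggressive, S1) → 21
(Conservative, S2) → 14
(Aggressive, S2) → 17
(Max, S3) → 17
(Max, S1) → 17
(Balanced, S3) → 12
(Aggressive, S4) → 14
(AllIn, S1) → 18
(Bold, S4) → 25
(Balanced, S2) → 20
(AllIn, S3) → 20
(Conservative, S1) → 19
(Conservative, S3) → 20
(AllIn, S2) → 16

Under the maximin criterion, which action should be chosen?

Row minima: Conservative=14, Balanced=12, Aggressive=14, Bold=12, AllIn=16, Max=15
Best worst-case = 16 → AllIn.

AllIn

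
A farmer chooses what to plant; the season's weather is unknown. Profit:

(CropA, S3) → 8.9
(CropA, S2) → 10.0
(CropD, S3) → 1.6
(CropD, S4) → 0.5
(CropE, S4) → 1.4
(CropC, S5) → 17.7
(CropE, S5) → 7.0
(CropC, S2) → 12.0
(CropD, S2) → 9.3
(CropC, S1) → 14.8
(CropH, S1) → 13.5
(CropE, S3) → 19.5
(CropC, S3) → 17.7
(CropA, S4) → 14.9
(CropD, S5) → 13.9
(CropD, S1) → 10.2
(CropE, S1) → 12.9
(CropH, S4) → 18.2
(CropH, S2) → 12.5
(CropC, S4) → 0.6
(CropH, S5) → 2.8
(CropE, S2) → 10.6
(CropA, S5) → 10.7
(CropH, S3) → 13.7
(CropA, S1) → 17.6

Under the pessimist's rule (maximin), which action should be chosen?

Row minima: CropE=1.4, CropA=8.9, CropH=2.8, CropC=0.6, CropD=0.5
Best worst-case = 8.9 → CropA.

CropA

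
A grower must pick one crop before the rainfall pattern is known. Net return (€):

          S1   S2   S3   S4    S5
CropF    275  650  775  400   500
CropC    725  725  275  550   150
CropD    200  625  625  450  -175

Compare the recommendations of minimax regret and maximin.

minimax regret → CropF; maximin → CropF (agree)

Column bests: S1=725, S2=725, S3=775, S4=550, S5=500.
CropF regrets: 450, 75, 0, 150, 0 → max 450
CropC regrets: 0, 0, 500, 0, 350 → max 500
CropD regrets: 525, 100, 150, 100, 675 → max 675
Smallest max regret = 450 → CropF.
Row minima: CropF=275, CropC=150, CropD=-175
Best worst-case = 275 → CropF.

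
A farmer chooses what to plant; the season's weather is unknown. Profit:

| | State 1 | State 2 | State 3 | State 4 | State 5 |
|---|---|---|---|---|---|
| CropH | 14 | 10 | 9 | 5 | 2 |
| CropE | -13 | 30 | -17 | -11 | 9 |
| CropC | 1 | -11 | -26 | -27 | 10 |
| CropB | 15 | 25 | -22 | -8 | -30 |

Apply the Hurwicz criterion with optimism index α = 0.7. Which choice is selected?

CropH: 0.7·14 + 0.3·2 = 10.4
CropE: 0.7·30 + 0.3·(-17) = 15.9
CropC: 0.7·10 + 0.3·(-27) = -1.1
CropB: 0.7·25 + 0.3·(-30) = 8.5
Highest Hurwicz score = 15.9 → CropE.

CropE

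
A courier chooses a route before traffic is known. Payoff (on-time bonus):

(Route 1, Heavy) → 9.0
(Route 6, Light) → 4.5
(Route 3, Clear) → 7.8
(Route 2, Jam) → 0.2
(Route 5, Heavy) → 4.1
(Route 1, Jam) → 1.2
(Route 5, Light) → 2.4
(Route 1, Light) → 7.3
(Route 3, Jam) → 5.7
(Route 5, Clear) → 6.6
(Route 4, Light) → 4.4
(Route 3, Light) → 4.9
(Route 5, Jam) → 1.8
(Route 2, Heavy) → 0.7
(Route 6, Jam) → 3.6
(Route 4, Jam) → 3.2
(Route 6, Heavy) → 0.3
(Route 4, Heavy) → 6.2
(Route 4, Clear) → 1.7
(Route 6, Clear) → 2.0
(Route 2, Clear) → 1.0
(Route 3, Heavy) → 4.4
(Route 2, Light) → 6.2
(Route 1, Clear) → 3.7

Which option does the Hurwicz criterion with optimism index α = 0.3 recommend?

Route 3

Route 1: 0.3·9.0 + 0.7·1.2 = 3.54
Route 2: 0.3·6.2 + 0.7·0.2 = 2
Route 3: 0.3·7.8 + 0.7·4.4 = 5.42
Route 4: 0.3·6.2 + 0.7·1.7 = 3.05
Route 5: 0.3·6.6 + 0.7·1.8 = 3.24
Route 6: 0.3·4.5 + 0.7·0.3 = 1.56
Highest Hurwicz score = 5.42 → Route 3.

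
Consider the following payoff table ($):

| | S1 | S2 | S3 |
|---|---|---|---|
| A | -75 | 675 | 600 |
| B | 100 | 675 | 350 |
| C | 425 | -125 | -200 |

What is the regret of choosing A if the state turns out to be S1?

Best payoff under S1 is 425.
Regret = 425 − (-75) = 500.

500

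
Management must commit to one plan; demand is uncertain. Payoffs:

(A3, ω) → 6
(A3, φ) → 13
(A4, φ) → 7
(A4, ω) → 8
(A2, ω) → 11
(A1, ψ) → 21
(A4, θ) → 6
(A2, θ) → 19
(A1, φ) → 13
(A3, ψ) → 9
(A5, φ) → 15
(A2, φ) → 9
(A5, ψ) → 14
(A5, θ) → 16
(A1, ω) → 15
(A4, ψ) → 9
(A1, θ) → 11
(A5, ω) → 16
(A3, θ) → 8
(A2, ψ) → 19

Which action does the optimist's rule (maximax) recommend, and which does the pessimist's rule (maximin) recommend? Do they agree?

Row maxima: A1=21, A2=19, A3=13, A4=9, A5=16
Best best-case = 21 → A1.
Row minima: A1=11, A2=9, A3=6, A4=6, A5=14
Best worst-case = 14 → A5.

maximax → A1; maximin → A5 (disagree)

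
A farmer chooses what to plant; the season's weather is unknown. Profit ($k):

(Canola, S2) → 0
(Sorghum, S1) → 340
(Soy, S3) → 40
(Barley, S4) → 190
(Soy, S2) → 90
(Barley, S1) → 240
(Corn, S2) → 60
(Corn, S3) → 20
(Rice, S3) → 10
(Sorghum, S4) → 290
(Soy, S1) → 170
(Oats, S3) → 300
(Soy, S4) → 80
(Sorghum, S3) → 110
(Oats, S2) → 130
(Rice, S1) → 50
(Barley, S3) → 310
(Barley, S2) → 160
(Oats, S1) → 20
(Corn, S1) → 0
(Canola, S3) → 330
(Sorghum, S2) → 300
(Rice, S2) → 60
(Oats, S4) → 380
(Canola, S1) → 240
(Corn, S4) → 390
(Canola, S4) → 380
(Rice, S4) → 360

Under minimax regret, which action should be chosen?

Column bests: S1=340, S2=300, S3=330, S4=390.
Soy regrets: 170, 210, 290, 310 → max 310
Sorghum regrets: 0, 0, 220, 100 → max 220
Rice regrets: 290, 240, 320, 30 → max 320
Corn regrets: 340, 240, 310, 0 → max 340
Oats regrets: 320, 170, 30, 10 → max 320
Canola regrets: 100, 300, 0, 10 → max 300
Barley regrets: 100, 140, 20, 200 → max 200
Smallest max regret = 200 → Barley.

Barley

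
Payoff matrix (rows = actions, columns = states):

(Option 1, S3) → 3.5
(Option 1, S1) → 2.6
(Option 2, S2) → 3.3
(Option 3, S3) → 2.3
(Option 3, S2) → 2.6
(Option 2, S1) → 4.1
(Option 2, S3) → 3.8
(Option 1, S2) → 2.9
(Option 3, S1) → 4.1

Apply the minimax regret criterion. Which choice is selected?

Option 2

Column bests: S1=4.1, S2=3.3, S3=3.8.
Option 1 regrets: 1.5, 0.4, 0.3 → max 1.5
Option 2 regrets: 0.0, 0.0, 0.0 → max 0.0
Option 3 regrets: 0.0, 0.7, 1.5 → max 1.5
Smallest max regret = 0.0 → Option 2.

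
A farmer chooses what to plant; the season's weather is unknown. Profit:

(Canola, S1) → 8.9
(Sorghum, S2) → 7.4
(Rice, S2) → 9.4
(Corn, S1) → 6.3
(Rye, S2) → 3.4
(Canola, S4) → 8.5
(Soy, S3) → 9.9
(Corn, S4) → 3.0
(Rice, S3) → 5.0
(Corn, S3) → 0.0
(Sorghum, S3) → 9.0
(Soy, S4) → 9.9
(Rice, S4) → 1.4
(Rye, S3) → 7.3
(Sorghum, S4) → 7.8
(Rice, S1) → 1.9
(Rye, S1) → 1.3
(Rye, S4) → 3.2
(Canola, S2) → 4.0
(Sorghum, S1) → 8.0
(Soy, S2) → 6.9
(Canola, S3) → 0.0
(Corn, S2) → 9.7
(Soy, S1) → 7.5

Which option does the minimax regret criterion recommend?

Column bests: S1=8.9, S2=9.7, S3=9.9, S4=9.9.
Soy regrets: 1.4, 2.8, 0.0, 0.0 → max 2.8
Canola regrets: 0.0, 5.7, 9.9, 1.4 → max 9.9
Corn regrets: 2.6, 0.0, 9.9, 6.9 → max 9.9
Rye regrets: 7.6, 6.3, 2.6, 6.7 → max 7.6
Rice regrets: 7.0, 0.3, 4.9, 8.5 → max 8.5
Sorghum regrets: 0.9, 2.3, 0.9, 2.1 → max 2.3
Smallest max regret = 2.3 → Sorghum.

Sorghum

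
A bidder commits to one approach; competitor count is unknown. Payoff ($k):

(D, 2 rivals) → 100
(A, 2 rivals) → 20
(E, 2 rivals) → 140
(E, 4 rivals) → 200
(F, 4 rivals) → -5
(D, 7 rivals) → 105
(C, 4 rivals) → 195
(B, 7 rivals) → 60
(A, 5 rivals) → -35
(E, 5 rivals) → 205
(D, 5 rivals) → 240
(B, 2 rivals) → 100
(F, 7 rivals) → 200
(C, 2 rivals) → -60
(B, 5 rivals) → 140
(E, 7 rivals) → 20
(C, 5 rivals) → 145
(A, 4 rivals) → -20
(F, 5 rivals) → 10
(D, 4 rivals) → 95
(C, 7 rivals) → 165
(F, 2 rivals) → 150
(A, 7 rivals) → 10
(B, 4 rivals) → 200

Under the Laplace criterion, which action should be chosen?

E

Row averages: A=-6.25, B=125, C=111.25, D=135, E=141.25, F=88.75
Highest average = 141.25 → E.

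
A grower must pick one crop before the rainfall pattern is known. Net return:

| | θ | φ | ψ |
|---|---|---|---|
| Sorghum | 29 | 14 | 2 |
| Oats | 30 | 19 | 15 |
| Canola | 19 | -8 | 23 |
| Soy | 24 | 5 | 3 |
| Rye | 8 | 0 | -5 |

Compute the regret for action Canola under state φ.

27

Best payoff under φ is 19.
Regret = 19 − (-8) = 27.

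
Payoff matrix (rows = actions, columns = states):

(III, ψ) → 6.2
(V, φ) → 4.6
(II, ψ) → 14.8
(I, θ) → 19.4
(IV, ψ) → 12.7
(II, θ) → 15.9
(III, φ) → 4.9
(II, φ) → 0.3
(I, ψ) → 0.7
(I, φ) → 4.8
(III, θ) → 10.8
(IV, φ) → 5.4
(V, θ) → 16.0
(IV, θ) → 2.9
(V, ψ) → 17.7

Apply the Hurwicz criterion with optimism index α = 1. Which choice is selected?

I: 1·19.4 + 0·0.7 = 19.4
II: 1·15.9 + 0·0.3 = 15.9
III: 1·10.8 + 0·4.9 = 10.8
IV: 1·12.7 + 0·2.9 = 12.7
V: 1·17.7 + 0·4.6 = 17.7
Highest Hurwicz score = 19.4 → I.

I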